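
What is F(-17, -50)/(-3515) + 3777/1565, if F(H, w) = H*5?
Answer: 2681836/1100195 ≈ 2.4376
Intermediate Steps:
F(H, w) = 5*H
F(-17, -50)/(-3515) + 3777/1565 = (5*(-17))/(-3515) + 3777/1565 = -85*(-1/3515) + 3777*(1/1565) = 17/703 + 3777/1565 = 2681836/1100195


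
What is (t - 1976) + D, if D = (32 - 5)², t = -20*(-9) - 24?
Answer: -1091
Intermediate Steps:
t = 156 (t = 180 - 24 = 156)
D = 729 (D = 27² = 729)
(t - 1976) + D = (156 - 1976) + 729 = -1820 + 729 = -1091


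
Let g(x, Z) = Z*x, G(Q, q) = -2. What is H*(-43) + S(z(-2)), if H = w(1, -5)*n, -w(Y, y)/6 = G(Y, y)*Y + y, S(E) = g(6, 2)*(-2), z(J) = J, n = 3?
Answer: -5442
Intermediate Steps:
S(E) = -24 (S(E) = (2*6)*(-2) = 12*(-2) = -24)
w(Y, y) = -6*y + 12*Y (w(Y, y) = -6*(-2*Y + y) = -6*(y - 2*Y) = -6*y + 12*Y)
H = 126 (H = (-6*(-5) + 12*1)*3 = (30 + 12)*3 = 42*3 = 126)
H*(-43) + S(z(-2)) = 126*(-43) - 24 = -5418 - 24 = -5442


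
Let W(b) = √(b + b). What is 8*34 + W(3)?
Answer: 272 + √6 ≈ 274.45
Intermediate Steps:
W(b) = √2*√b (W(b) = √(2*b) = √2*√b)
8*34 + W(3) = 8*34 + √2*√3 = 272 + √6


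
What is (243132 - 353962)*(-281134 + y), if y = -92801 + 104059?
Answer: 29910357080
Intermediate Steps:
y = 11258
(243132 - 353962)*(-281134 + y) = (243132 - 353962)*(-281134 + 11258) = -110830*(-269876) = 29910357080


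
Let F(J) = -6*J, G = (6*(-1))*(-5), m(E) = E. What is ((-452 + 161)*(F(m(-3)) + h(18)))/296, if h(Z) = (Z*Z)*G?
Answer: -1416879/148 ≈ -9573.5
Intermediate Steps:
G = 30 (G = -6*(-5) = 30)
F(J) = -6*J
h(Z) = 30*Z**2 (h(Z) = (Z*Z)*30 = Z**2*30 = 30*Z**2)
((-452 + 161)*(F(m(-3)) + h(18)))/296 = ((-452 + 161)*(-6*(-3) + 30*18**2))/296 = -291*(18 + 30*324)*(1/296) = -291*(18 + 9720)*(1/296) = -291*9738*(1/296) = -2833758*1/296 = -1416879/148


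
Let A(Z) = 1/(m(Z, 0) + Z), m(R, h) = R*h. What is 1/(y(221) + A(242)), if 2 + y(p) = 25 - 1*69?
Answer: -242/11131 ≈ -0.021741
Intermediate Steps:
A(Z) = 1/Z (A(Z) = 1/(Z*0 + Z) = 1/(0 + Z) = 1/Z)
y(p) = -46 (y(p) = -2 + (25 - 1*69) = -2 + (25 - 69) = -2 - 44 = -46)
1/(y(221) + A(242)) = 1/(-46 + 1/242) = 1/(-11131/242) = -242/11131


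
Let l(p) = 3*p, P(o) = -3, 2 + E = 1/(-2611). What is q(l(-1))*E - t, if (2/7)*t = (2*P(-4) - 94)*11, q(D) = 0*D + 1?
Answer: 10047127/2611 ≈ 3848.0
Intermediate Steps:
E = -5223/2611 (E = -2 + 1/(-2611) = -2 - 1/2611 = -5223/2611 ≈ -2.0004)
q(D) = 1 (q(D) = 0 + 1 = 1)
t = -3850 (t = 7*((2*(-3) - 94)*11)/2 = 7*((-6 - 94)*11)/2 = 7*(-100*11)/2 = (7/2)*(-1100) = -3850)
q(l(-1))*E - t = 1*(-5223/2611) - 1*(-3850) = -5223/2611 + 3850 = 10047127/2611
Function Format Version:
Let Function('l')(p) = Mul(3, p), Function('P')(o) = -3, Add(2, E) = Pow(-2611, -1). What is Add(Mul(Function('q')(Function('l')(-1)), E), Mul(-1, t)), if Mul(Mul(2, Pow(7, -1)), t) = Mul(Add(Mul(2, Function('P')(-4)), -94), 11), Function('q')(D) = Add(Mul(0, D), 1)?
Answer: Rational(10047127, 2611) ≈ 3848.0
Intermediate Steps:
E = Rational(-5223, 2611) (E = Add(-2, Pow(-2611, -1)) = Add(-2, Rational(-1, 2611)) = Rational(-5223, 2611) ≈ -2.0004)
Function('q')(D) = 1 (Function('q')(D) = Add(0, 1) = 1)
t = -3850 (t = Mul(Rational(7, 2), Mul(Add(Mul(2, -3), -94), 11)) = Mul(Rational(7, 2), Mul(Add(-6, -94), 11)) = Mul(Rational(7, 2), Mul(-100, 11)) = Mul(Rational(7, 2), -1100) = -3850)
Add(Mul(Function('q')(Function('l')(-1)), E), Mul(-1, t)) = Add(Mul(1, Rational(-5223, 2611)), Mul(-1, -3850)) = Add(Rational(-5223, 2611), 3850) = Rational(10047127, 2611)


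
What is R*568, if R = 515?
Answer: 292520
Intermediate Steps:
R*568 = 515*568 = 292520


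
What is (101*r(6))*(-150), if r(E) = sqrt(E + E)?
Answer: -30300*sqrt(3) ≈ -52481.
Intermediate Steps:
r(E) = sqrt(2)*sqrt(E) (r(E) = sqrt(2*E) = sqrt(2)*sqrt(E))
(101*r(6))*(-150) = (101*(sqrt(2)*sqrt(6)))*(-150) = (101*(2*sqrt(3)))*(-150) = (202*sqrt(3))*(-150) = -30300*sqrt(3)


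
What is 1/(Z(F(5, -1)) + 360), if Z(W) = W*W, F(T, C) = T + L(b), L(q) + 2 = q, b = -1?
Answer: 1/364 ≈ 0.0027473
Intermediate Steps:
L(q) = -2 + q
F(T, C) = -3 + T (F(T, C) = T + (-2 - 1) = T - 3 = -3 + T)
Z(W) = W²
1/(Z(F(5, -1)) + 360) = 1/((-3 + 5)² + 360) = 1/(2² + 360) = 1/(4 + 360) = 1/364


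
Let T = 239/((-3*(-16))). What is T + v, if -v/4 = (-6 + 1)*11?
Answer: 10799/48 ≈ 224.98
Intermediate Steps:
T = 239/48 ≈ 4.9792
v = 220 (v = -4*(-6 + 1)*11 = -(-20)*11 = -4*(-55) = 220)
T + v = 239/48 + 220 = 10799/48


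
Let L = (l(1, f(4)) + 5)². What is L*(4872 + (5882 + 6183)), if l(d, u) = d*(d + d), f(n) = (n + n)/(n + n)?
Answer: 829913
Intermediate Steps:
f(n) = 1 (f(n) = (2*n)/((2*n)) = (2*n)*(1/(2*n)) = 1)
l(d, u) = 2*d² (l(d, u) = d*(2*d) = 2*d²)
L = 49 (L = (2*1² + 5)² = (2*1 + 5)² = (2 + 5)² = 7² = 49)
L*(4872 + (5882 + 6183)) = 49*(4872 + (5882 + 6183)) = 49*(4872 + 12065) = 49*16937 = 829913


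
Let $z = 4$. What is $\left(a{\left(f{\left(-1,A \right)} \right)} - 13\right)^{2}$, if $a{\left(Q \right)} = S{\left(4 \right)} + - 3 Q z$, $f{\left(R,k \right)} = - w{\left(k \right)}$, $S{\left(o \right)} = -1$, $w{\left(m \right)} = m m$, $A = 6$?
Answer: $174724$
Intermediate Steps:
$w{\left(m \right)} = m^{2}$
$f{\left(R,k \right)} = - k^{2}$
$a{\left(Q \right)} = -1 - 12 Q$ ($a{\left(Q \right)} = -1 + - 3 Q 4 = -1 - 12 Q$)
$\left(a{\left(f{\left(-1,A \right)} \right)} - 13\right)^{2} = \left(\left(-1 - 12 \left(- 6^{2}\right)\right) - 13\right)^{2} = \left(\left(-1 - 12 \left(\left(-1\right) 36\right)\right) - 13\right)^{2} = \left(\left(-1 - -432\right) - 13\right)^{2} = \left(\left(-1 + 432\right) - 13\right)^{2} = \left(431 - 13\right)^{2} = 418^{2} = 174724$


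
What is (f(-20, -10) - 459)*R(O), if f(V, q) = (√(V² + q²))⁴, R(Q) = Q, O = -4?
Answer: -998164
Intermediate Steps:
f(V, q) = (V² + q²)²
(f(-20, -10) - 459)*R(O) = (((-20)² + (-10)²)² - 459)*(-4) = ((400 + 100)² - 459)*(-4) = (500² - 459)*(-4) = (250000 - 459)*(-4) = 249541*(-4) = -998164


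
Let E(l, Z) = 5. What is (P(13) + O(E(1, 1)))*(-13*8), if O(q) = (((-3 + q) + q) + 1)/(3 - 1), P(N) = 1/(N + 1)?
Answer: -2964/7 ≈ -423.43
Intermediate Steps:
P(N) = 1/(1 + N)
O(q) = -1 + q (O(q) = ((-3 + 2*q) + 1)/2 = (-2 + 2*q)*(1/2) = -1 + q)
(P(13) + O(E(1, 1)))*(-13*8) = (1/(1 + 13) + (-1 + 5))*(-13*8) = (1/14 + 4)*(-104) = (57/14)*(-104) = -2964/7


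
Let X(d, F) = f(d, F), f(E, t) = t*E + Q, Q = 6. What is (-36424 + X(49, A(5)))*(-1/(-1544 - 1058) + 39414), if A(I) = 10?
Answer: -1842302133756/1301 ≈ -1.4161e+9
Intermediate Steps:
f(E, t) = 6 + E*t (f(E, t) = t*E + 6 = E*t + 6 = 6 + E*t)
X(d, F) = 6 + F*d (X(d, F) = 6 + d*F = 6 + F*d)
(-36424 + X(49, A(5)))*(-1/(-1544 - 1058) + 39414) = (-36424 + (6 + 10*49))*(-1/(-1544 - 1058) + 39414) = (-36424 + (6 + 490))*(-1/(-2602) + 39414) = (-36424 + 496)*(-1*(-1/2602) + 39414) = -35928*(1/2602 + 39414) = -35928*102555229/2602 = -1842302133756/1301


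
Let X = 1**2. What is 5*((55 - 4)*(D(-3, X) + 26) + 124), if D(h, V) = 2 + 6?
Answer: 9290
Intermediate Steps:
X = 1
D(h, V) = 8
5*((55 - 4)*(D(-3, X) + 26) + 124) = 5*((55 - 4)*(8 + 26) + 124) = 5*(51*34 + 124) = 5*(1734 + 124) = 5*1858 = 9290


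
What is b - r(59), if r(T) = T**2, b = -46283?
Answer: -49764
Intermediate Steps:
b - r(59) = -46283 - 1*59**2 = -46283 - 1*3481 = -46283 - 3481 = -49764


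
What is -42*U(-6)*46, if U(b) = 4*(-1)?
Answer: 7728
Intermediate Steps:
U(b) = -4
-42*U(-6)*46 = -42*(-4)*46 = 168*46 = 7728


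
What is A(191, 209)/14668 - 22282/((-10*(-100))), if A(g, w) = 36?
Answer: -40849547/1833500 ≈ -22.280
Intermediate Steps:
A(191, 209)/14668 - 22282/((-10*(-100))) = 36/14668 - 22282/((-10*(-100))) = 36*(1/14668) - 22282/1000 = 9/3667 - 22282*1/1000 = 9/3667 - 11141/500 = -40849547/1833500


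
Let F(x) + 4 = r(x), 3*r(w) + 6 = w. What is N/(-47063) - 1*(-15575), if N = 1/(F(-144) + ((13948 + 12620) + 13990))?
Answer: 29689684137399/1906239752 ≈ 15575.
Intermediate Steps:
r(w) = -2 + w/3
F(x) = -6 + x/3 (F(x) = -4 + (-2 + x/3) = -6 + x/3)
N = 1/40504 (N = 1/((-6 + (⅓)*(-144)) + ((13948 + 12620) + 13990)) = 1/((-6 - 48) + (26568 + 13990)) = 1/(-54 + 40558) = 1/40504 ≈ 2.4689e-5)
N/(-47063) - 1*(-15575) = (1/40504)/(-47063) - 1*(-15575) = (1/40504)*(-1/47063) + 15575 = -1/1906239752 + 15575 = 29689684137399/1906239752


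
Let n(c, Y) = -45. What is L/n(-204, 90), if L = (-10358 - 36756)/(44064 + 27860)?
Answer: 23557/1618290 ≈ 0.014557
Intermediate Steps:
L = -23557/35962 (L = -47114/71924 = -47114*1/71924 = -23557/35962 ≈ -0.65505)
L/n(-204, 90) = -23557/35962/(-45) = -23557/35962*(-1/45) = 23557/1618290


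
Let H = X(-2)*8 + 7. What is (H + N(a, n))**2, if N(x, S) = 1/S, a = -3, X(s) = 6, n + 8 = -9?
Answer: 872356/289 ≈ 3018.5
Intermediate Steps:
n = -17 (n = -8 - 9 = -17)
H = 55 (H = 6*8 + 7 = 48 + 7 = 55)
(H + N(a, n))**2 = (55 + 1/(-17))**2 = (55 - 1/17)**2 = (934/17)**2 = 872356/289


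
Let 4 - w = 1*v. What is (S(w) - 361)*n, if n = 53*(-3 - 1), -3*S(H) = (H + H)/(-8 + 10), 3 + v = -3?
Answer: 231716/3 ≈ 77239.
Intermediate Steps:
v = -6 (v = -3 - 3 = -6)
w = 10 (w = 4 - (-6) = 4 - 1*(-6) = 4 + 6 = 10)
S(H) = -H/3 (S(H) = -(H + H)/(3*(-8 + 10)) = -2*H/(3*2) = -H/3)
n = -212 (n = 53*(-4) = -212)
(S(w) - 361)*n = (-1/3*10 - 361)*(-212) = (-10/3 - 361)*(-212) = -1093/3*(-212) = 231716/3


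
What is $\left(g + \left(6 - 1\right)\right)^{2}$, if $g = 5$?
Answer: $100$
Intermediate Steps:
$\left(g + \left(6 - 1\right)\right)^{2} = \left(5 + \left(6 - 1\right)\right)^{2} = \left(5 + 5\right)^{2} = 10^{2} = 100$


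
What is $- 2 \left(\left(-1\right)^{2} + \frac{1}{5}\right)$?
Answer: $- \frac{12}{5} \approx -2.4$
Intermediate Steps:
$- 2 \left(\left(-1\right)^{2} + \frac{1}{5}\right) = - 2 \left(1 + \frac{1}{5}\right) = \left(-2\right) \frac{6}{5} = - \frac{12}{5}$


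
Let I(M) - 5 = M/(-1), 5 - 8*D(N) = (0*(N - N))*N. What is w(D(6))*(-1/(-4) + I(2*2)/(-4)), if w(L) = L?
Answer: 0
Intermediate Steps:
D(N) = 5/8 (D(N) = 5/8 - 0*(N - N)*N/8 = 5/8 - 0*0*N/8 = 5/8 - 0*N = 5/8 - ⅛*0 = 5/8 + 0 = 5/8)
I(M) = 5 - M (I(M) = 5 + M/(-1) = 5 + M*(-1) = 5 - M)
w(D(6))*(-1/(-4) + I(2*2)/(-4)) = 5*(-1/(-4) + (5 - 2*2)/(-4))/8 = 5*(-1*(-¼) + (5 - 1*4)*(-¼))/8 = 5*(¼ + (5 - 4)*(-¼))/8 = 5*(¼ + 1*(-¼))/8 = 5*(¼ - ¼)/8 = (5/8)*0 = 0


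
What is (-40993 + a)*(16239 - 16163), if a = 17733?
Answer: -1767760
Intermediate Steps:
(-40993 + a)*(16239 - 16163) = (-40993 + 17733)*(16239 - 16163) = -23260*76 = -1767760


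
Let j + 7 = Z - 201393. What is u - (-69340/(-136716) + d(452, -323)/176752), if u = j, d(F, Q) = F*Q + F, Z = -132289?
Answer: -251985285158057/755150826 ≈ -3.3369e+5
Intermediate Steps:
d(F, Q) = F + F*Q
j = -333689 (j = -7 + (-132289 - 201393) = -7 - 333682 = -333689)
u = -333689
u - (-69340/(-136716) + d(452, -323)/176752) = -333689 - (-69340/(-136716) + (452*(1 - 323))/176752) = -333689 - (-69340*(-1/136716) + (452*(-322))*(1/176752)) = -333689 - (17335/34179 - 145544*1/176752) = -333689 - (17335/34179 - 18193/22094) = -333689 - 1*(-238819057/755150826) = -333689 + 238819057/755150826 = -251985285158057/755150826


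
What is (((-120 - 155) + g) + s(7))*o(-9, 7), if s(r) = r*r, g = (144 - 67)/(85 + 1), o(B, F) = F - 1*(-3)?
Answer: -96795/43 ≈ -2251.0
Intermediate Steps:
o(B, F) = 3 + F (o(B, F) = F + 3 = 3 + F)
g = 77/86 ≈ 0.89535
s(r) = r²
(((-120 - 155) + g) + s(7))*o(-9, 7) = (((-120 - 155) + 77/86) + 7²)*(3 + 7) = ((-275 + 77/86) + 49)*10 = (-23573/86 + 49)*10 = -19359/86*10 = -96795/43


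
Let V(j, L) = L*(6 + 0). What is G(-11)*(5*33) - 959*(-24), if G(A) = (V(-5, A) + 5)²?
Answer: 636981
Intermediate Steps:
V(j, L) = 6*L (V(j, L) = L*6 = 6*L)
G(A) = (5 + 6*A)² (G(A) = (6*A + 5)² = (5 + 6*A)²)
G(-11)*(5*33) - 959*(-24) = (5 + 6*(-11))²*(5*33) - 959*(-24) = (5 - 66)²*165 - 1*(-23016) = (-61)²*165 + 23016 = 3721*165 + 23016 = 613965 + 23016 = 636981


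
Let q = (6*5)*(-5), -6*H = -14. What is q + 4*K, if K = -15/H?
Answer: -1230/7 ≈ -175.71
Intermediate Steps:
H = 7/3 (H = -⅙*(-14) = 7/3 ≈ 2.3333)
q = -150 (q = 30*(-5) = -150)
K = -45/7 (K = -15/7/3 = -15*3/7 = -45/7 ≈ -6.4286)
q + 4*K = -150 + 4*(-45/7) = -150 - 180/7 = -1230/7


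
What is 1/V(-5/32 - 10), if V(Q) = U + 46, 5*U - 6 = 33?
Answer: 5/269 ≈ 0.018587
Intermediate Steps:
U = 39/5 (U = 6/5 + (⅕)*33 = 6/5 + 33/5 = 39/5 ≈ 7.8000)
V(Q) = 269/5 (V(Q) = 39/5 + 46 = 269/5)
1/V(-5/32 - 10) = 1/(269/5) = 5/269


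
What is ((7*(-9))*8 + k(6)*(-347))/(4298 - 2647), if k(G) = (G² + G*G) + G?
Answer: -27570/1651 ≈ -16.699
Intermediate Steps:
k(G) = G + 2*G² (k(G) = (G² + G²) + G = 2*G² + G = G + 2*G²)
((7*(-9))*8 + k(6)*(-347))/(4298 - 2647) = ((7*(-9))*8 + (6*(1 + 2*6))*(-347))/(4298 - 2647) = (-63*8 + (6*(1 + 12))*(-347))/1651 = (-504 + (6*13)*(-347))*(1/1651) = (-504 + 78*(-347))*(1/1651) = (-504 - 27066)*(1/1651) = -27570*1/1651 = -27570/1651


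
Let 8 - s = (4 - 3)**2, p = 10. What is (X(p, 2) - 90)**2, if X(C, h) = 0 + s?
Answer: 6889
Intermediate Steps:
s = 7 (s = 8 - (4 - 3)**2 = 8 - 1*1**2 = 8 - 1*1 = 8 - 1 = 7)
X(C, h) = 7 (X(C, h) = 0 + 7 = 7)
(X(p, 2) - 90)**2 = (7 - 90)**2 = (-83)**2 = 6889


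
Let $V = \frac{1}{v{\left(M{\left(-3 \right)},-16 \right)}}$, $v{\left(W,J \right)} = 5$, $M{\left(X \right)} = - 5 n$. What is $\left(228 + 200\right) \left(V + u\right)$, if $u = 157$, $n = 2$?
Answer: $\frac{336408}{5} \approx 67282.0$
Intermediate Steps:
$M{\left(X \right)} = -10$ ($M{\left(X \right)} = \left(-5\right) 2 = -10$)
$V = \frac{1}{5} \approx 0.2$
$\left(228 + 200\right) \left(V + u\right) = \left(228 + 200\right) \left(\frac{1}{5} + 157\right) = 428 \cdot \frac{786}{5} = \frac{336408}{5}$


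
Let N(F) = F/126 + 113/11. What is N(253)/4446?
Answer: 17021/6162156 ≈ 0.0027622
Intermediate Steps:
N(F) = 113/11 + F/126 (N(F) = F*(1/126) + 113*(1/11) = F/126 + 113/11 = 113/11 + F/126)
N(253)/4446 = (113/11 + (1/126)*253)/4446 = (113/11 + 253/126)*(1/4446) = (17021/1386)*(1/4446) = 17021/6162156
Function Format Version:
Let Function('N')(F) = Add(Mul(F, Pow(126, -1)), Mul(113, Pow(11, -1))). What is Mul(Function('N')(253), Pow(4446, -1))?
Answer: Rational(17021, 6162156) ≈ 0.0027622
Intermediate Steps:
Function('N')(F) = Add(Rational(113, 11), Mul(Rational(1, 126), F)) (Function('N')(F) = Add(Mul(F, Rational(1, 126)), Mul(113, Rational(1, 11))) = Add(Mul(Rational(1, 126), F), Rational(113, 11)) = Add(Rational(113, 11), Mul(Rational(1, 126), F)))
Mul(Function('N')(253), Pow(4446, -1)) = Mul(Add(Rational(113, 11), Mul(Rational(1, 126), 253)), Pow(4446, -1)) = Mul(Add(Rational(113, 11), Rational(253, 126)), Rational(1, 4446)) = Mul(Rational(17021, 1386), Rational(1, 4446)) = Rational(17021, 6162156)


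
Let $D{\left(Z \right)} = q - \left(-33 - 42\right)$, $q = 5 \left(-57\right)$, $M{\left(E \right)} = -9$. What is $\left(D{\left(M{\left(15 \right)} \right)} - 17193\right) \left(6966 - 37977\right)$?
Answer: $539684433$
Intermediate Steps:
$q = -285$
$D{\left(Z \right)} = -210$ ($D{\left(Z \right)} = -285 - \left(-33 - 42\right) = -285 - -75 = -285 + 75 = -210$)
$\left(D{\left(M{\left(15 \right)} \right)} - 17193\right) \left(6966 - 37977\right) = \left(-210 - 17193\right) \left(6966 - 37977\right) = \left(-17403\right) \left(-31011\right) = 539684433$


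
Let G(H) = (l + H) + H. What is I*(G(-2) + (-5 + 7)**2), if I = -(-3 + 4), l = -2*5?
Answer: 10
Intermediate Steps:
l = -10
I = -1 (I = -1*1 = -1)
G(H) = -10 + 2*H (G(H) = (-10 + H) + H = -10 + 2*H)
I*(G(-2) + (-5 + 7)**2) = -((-10 + 2*(-2)) + (-5 + 7)**2) = -((-10 - 4) + 2**2) = -(-14 + 4) = -1*(-10) = 10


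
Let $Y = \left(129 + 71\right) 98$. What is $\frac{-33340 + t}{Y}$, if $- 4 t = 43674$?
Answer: $- \frac{88517}{39200} \approx -2.2581$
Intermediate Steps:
$t = - \frac{21837}{2}$ ($t = \left(- \frac{1}{4}\right) 43674 = - \frac{21837}{2} \approx -10919.0$)
$Y = 19600$ ($Y = 200 \cdot 98 = 19600$)
$\frac{-33340 + t}{Y} = \frac{-33340 - \frac{21837}{2}}{19600} = \left(- \frac{88517}{2}\right) \frac{1}{19600} = - \frac{88517}{39200}$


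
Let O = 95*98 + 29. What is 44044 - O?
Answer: 34705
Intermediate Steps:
O = 9339 (O = 9310 + 29 = 9339)
44044 - O = 44044 - 1*9339 = 44044 - 9339 = 34705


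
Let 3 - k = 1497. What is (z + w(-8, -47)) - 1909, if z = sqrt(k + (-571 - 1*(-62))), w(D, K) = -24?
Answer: -1933 + I*sqrt(2003) ≈ -1933.0 + 44.755*I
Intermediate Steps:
k = -1494 (k = 3 - 1*1497 = 3 - 1497 = -1494)
z = I*sqrt(2003) (z = sqrt(-1494 + (-571 - 1*(-62))) = sqrt(-1494 + (-571 + 62)) = sqrt(-1494 - 509) = sqrt(-2003) = I*sqrt(2003) ≈ 44.755*I)
(z + w(-8, -47)) - 1909 = (I*sqrt(2003) - 24) - 1909 = (-24 + I*sqrt(2003)) - 1909 = -1933 + I*sqrt(2003)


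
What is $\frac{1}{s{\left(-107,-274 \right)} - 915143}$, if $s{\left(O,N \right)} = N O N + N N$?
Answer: $- \frac{1}{8873199} \approx -1.127 \cdot 10^{-7}$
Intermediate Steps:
$s{\left(O,N \right)} = N^{2} + O N^{2}$ ($s{\left(O,N \right)} = O N^{2} + N^{2} = N^{2} + O N^{2}$)
$\frac{1}{s{\left(-107,-274 \right)} - 915143} = \frac{1}{\left(-274\right)^{2} \left(1 - 107\right) - 915143} = \frac{1}{75076 \left(-106\right) - 915143} = \frac{1}{-7958056 - 915143} = \frac{1}{-8873199} = - \frac{1}{8873199}$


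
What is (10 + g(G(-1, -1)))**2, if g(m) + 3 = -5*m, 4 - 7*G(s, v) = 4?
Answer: 49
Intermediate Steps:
G(s, v) = 0 (G(s, v) = 4/7 - 1/7*4 = 4/7 - 4/7 = 0)
g(m) = -3 - 5*m
(10 + g(G(-1, -1)))**2 = (10 + (-3 - 5*0))**2 = (10 + (-3 + 0))**2 = (10 - 3)**2 = 7**2 = 49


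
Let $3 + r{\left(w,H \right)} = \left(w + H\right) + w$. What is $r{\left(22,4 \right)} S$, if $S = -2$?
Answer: $-90$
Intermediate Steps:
$r{\left(w,H \right)} = -3 + H + 2 w$ ($r{\left(w,H \right)} = -3 + \left(\left(w + H\right) + w\right) = -3 + \left(\left(H + w\right) + w\right) = -3 + \left(H + 2 w\right) = -3 + H + 2 w$)
$r{\left(22,4 \right)} S = \left(-3 + 4 + 2 \cdot 22\right) \left(-2\right) = \left(-3 + 4 + 44\right) \left(-2\right) = 45 \left(-2\right) = -90$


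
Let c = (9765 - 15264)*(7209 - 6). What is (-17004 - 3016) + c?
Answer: -39629317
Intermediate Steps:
c = -39609297 (c = -5499*7203 = -39609297)
(-17004 - 3016) + c = (-17004 - 3016) - 39609297 = -20020 - 39609297 = -39629317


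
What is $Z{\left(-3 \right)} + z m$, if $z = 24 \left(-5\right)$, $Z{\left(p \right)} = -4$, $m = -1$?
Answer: $116$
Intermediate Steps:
$z = -120$
$Z{\left(-3 \right)} + z m = -4 - -120 = -4 + 120 = 116$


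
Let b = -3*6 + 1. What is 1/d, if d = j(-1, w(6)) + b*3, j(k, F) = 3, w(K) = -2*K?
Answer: -1/48 ≈ -0.020833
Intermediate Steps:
b = -17 (b = -18 + 1 = -17)
d = -48 (d = 3 - 17*3 = 3 - 51 = -48)
1/d = 1/(-48) = -1/48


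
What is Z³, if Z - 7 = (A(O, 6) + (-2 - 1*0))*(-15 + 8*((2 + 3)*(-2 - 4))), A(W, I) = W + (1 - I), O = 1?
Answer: 3630961153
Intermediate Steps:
A(W, I) = 1 + W - I
Z = 1537 (Z = 7 + ((1 + 1 - 1*6) + (-2 - 1*0))*(-15 + 8*((2 + 3)*(-2 - 4))) = 7 + ((1 + 1 - 6) + (-2 + 0))*(-15 + 8*(5*(-6))) = 7 + (-4 - 2)*(-15 + 8*(-30)) = 7 - 6*(-15 - 240) = 7 - 6*(-255) = 7 + 1530 = 1537)
Z³ = 1537³ = 3630961153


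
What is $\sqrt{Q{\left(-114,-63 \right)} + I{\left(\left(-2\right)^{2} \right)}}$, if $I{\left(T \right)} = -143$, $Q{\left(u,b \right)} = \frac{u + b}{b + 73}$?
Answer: $\frac{i \sqrt{16070}}{10} \approx 12.677 i$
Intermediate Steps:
$Q{\left(u,b \right)} = \frac{b + u}{73 + b}$
$\sqrt{Q{\left(-114,-63 \right)} + I{\left(\left(-2\right)^{2} \right)}} = \sqrt{\frac{-63 - 114}{73 - 63} - 143} = \sqrt{\frac{1}{10} \left(-177\right) - 143} = \sqrt{- \frac{177}{10} - 143} = \sqrt{- \frac{1607}{10}} = \frac{i \sqrt{16070}}{10}$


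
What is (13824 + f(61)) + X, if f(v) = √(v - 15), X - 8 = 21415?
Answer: 35247 + √46 ≈ 35254.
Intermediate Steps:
X = 21423 (X = 8 + 21415 = 21423)
f(v) = √(-15 + v)
(13824 + f(61)) + X = (13824 + √(-15 + 61)) + 21423 = (13824 + √46) + 21423 = 35247 + √46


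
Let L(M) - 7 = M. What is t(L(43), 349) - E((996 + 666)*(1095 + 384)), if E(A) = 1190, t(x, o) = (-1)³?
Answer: -1191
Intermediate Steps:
L(M) = 7 + M
t(x, o) = -1
t(L(43), 349) - E((996 + 666)*(1095 + 384)) = -1 - 1*1190 = -1 - 1190 = -1191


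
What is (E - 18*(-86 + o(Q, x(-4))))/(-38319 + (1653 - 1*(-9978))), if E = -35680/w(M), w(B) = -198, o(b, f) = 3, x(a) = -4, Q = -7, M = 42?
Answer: -82873/1321056 ≈ -0.062732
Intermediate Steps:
E = 17840/99 (E = -35680/(-198) = -35680*(-1/198) = 17840/99 ≈ 180.20)
(E - 18*(-86 + o(Q, x(-4))))/(-38319 + (1653 - 1*(-9978))) = (17840/99 - 18*(-86 + 3))/(-38319 + (1653 - 1*(-9978))) = (17840/99 - 18*(-83))/(-38319 + (1653 + 9978)) = (17840/99 + 1494)/(-38319 + 11631) = (165746/99)/(-26688) = (165746/99)*(-1/26688) = -82873/1321056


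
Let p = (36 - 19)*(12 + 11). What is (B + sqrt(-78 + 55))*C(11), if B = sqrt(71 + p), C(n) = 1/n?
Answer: sqrt(462)/11 + I*sqrt(23)/11 ≈ 1.954 + 0.43598*I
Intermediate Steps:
p = 391 (p = 17*23 = 391)
B = sqrt(462) (B = sqrt(71 + 391) = sqrt(462) ≈ 21.494)
(B + sqrt(-78 + 55))*C(11) = (sqrt(462) + sqrt(-78 + 55))/11 = (sqrt(462) + sqrt(-23))*(1/11) = (sqrt(462) + I*sqrt(23))*(1/11) = sqrt(462)/11 + I*sqrt(23)/11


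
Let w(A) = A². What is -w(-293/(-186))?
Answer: -85849/34596 ≈ -2.4815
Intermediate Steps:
-w(-293/(-186)) = -(-293/(-186))² = -(-293*(-1/186))² = -(293/186)² = -1*85849/34596 = -85849/34596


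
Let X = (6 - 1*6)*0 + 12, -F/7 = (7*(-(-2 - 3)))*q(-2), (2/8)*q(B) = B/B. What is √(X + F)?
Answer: 22*I*√2 ≈ 31.113*I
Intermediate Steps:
q(B) = 4 (q(B) = 4*(B/B) = 4*1 = 4)
F = -980 (F = -7*7*(-(-2 - 3))*4 = -7*7*(-1*(-5))*4 = -7*7*5*4 = -245*4 = -7*140 = -980)
X = 12 (X = (6 - 6)*0 + 12 = 0*0 + 12 = 0 + 12 = 12)
√(X + F) = √(12 - 980) = √(-968) = 22*I*√2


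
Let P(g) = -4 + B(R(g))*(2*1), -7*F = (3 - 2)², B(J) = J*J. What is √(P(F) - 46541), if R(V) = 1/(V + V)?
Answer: I*√186082/2 ≈ 215.69*I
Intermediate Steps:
R(V) = 1/(2*V)
B(J) = J²
F = -⅐ (F = -(3 - 2)²/7 = -⅐*1² = -⅐*1 = -⅐ ≈ -0.14286)
P(g) = -4 + 1/(2*g²) (P(g) = -4 + (1/(2*g))²*(2*1) = -4 + (1/(4*g²))*2 = -4 + 1/(2*g²))
√(P(F) - 46541) = √((-4 + 1/(2*(-⅐)²)) - 46541) = √((-4 + (½)*49) - 46541) = √((-4 + 49/2) - 46541) = √(41/2 - 46541) = √(-93041/2) = I*√186082/2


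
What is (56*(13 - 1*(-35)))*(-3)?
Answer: -8064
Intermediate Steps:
(56*(13 - 1*(-35)))*(-3) = (56*(13 + 35))*(-3) = (56*48)*(-3) = 2688*(-3) = -8064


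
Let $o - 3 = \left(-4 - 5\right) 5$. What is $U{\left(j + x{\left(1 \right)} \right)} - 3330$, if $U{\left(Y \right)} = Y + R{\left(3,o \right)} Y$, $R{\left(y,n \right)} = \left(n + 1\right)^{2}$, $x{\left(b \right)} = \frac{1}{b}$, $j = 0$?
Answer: $-1648$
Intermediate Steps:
$o = -42$ ($o = 3 + \left(-4 - 5\right) 5 = 3 - 45 = -42$)
$R{\left(y,n \right)} = \left(1 + n\right)^{2}$
$U{\left(Y \right)} = 1682 Y$ ($U{\left(Y \right)} = Y + \left(1 - 42\right)^{2} Y = Y + \left(-41\right)^{2} Y = Y + 1681 Y = 1682 Y$)
$U{\left(j + x{\left(1 \right)} \right)} - 3330 = 1682 \left(0 + 1^{-1}\right) - 3330 = 1682 \left(0 + 1\right) - 3330 = 1682 \cdot 1 - 3330 = 1682 - 3330 = -1648$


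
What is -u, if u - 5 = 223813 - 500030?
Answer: 276212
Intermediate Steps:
u = -276212 (u = 5 + (223813 - 500030) = 5 - 276217 = -276212)
-u = -1*(-276212) = 276212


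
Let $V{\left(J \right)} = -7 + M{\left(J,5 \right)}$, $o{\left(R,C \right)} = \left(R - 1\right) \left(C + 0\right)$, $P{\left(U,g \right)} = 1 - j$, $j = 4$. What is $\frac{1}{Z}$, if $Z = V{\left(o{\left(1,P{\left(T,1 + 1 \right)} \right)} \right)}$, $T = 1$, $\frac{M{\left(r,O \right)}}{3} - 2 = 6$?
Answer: $\frac{1}{17} \approx 0.058824$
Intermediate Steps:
$M{\left(r,O \right)} = 24$ ($M{\left(r,O \right)} = 6 + 3 \cdot 6 = 6 + 18 = 24$)
$P{\left(U,g \right)} = -3$ ($P{\left(U,g \right)} = 1 - 4 = -3$)
$o{\left(R,C \right)} = C \left(-1 + R\right)$ ($o{\left(R,C \right)} = \left(-1 + R\right) C = C \left(-1 + R\right)$)
$V{\left(J \right)} = 17$ ($V{\left(J \right)} = -7 + 24 = 17$)
$Z = 17$
$\frac{1}{Z} = \frac{1}{17}$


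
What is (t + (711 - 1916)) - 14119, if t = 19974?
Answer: 4650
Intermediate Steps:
(t + (711 - 1916)) - 14119 = (19974 + (711 - 1916)) - 14119 = (19974 - 1205) - 14119 = 18769 - 14119 = 4650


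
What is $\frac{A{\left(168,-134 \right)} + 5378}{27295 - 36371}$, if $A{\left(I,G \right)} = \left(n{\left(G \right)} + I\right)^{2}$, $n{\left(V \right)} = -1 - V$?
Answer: $- \frac{95979}{9076} \approx -10.575$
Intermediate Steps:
$A{\left(I,G \right)} = \left(-1 + I - G\right)^{2}$ ($A{\left(I,G \right)} = \left(\left(-1 - G\right) + I\right)^{2} = \left(-1 + I - G\right)^{2}$)
$\frac{A{\left(168,-134 \right)} + 5378}{27295 - 36371} = \frac{\left(1 - 134 - 168\right)^{2} + 5378}{27295 - 36371} = \frac{\left(-301\right)^{2} + 5378}{27295 - 36371} = \frac{90601 + 5378}{-9076} = 95979 \left(- \frac{1}{9076}\right) = - \frac{95979}{9076}$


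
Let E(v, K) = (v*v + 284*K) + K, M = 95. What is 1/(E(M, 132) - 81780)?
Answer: -1/35135 ≈ -2.8462e-5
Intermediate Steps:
E(v, K) = v**2 + 285*K (E(v, K) = (v**2 + 284*K) + K = v**2 + 285*K)
1/(E(M, 132) - 81780) = 1/((95**2 + 285*132) - 81780) = 1/((9025 + 37620) - 81780) = 1/(46645 - 81780) = 1/(-35135) = -1/35135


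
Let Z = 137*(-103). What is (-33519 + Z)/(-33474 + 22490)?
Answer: 23815/5492 ≈ 4.3363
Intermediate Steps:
Z = -14111
(-33519 + Z)/(-33474 + 22490) = (-33519 - 14111)/(-33474 + 22490) = -47630/(-10984) = -47630*(-1/10984) = 23815/5492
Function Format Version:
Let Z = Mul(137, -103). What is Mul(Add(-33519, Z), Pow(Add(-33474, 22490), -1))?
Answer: Rational(23815, 5492) ≈ 4.3363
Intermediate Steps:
Z = -14111
Mul(Add(-33519, Z), Pow(Add(-33474, 22490), -1)) = Mul(Add(-33519, -14111), Pow(Add(-33474, 22490), -1)) = Mul(-47630, Pow(-10984, -1)) = Mul(-47630, Rational(-1, 10984)) = Rational(23815, 5492)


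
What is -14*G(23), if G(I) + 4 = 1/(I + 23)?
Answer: 1281/23 ≈ 55.696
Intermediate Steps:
G(I) = -4 + 1/(23 + I) (G(I) = -4 + 1/(I + 23) = -4 + 1/(23 + I))
-14*G(23) = -14*(-91 - 4*23)/(23 + 23) = -14*(-91 - 92)/46 = -7*(-183)/23 = -14*(-183/46) = 1281/23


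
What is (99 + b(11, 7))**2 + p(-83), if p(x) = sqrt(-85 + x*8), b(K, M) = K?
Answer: 12100 + I*sqrt(749) ≈ 12100.0 + 27.368*I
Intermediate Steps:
p(x) = sqrt(-85 + 8*x)
(99 + b(11, 7))**2 + p(-83) = (99 + 11)**2 + sqrt(-85 + 8*(-83)) = 110**2 + sqrt(-85 - 664) = 12100 + sqrt(-749) = 12100 + I*sqrt(749)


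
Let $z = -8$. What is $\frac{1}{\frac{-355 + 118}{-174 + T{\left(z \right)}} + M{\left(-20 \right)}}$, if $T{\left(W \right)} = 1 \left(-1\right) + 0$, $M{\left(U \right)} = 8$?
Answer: $\frac{175}{1637} \approx 0.1069$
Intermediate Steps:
$T{\left(W \right)} = -1$ ($T{\left(W \right)} = -1 + 0 = -1$)
$\frac{1}{\frac{-355 + 118}{-174 + T{\left(z \right)}} + M{\left(-20 \right)}} = \frac{1}{\frac{-355 + 118}{-174 - 1} + 8} = \frac{1}{- \frac{237}{-175} + 8} = \frac{1}{\left(-237\right) \left(- \frac{1}{175}\right) + 8} = \frac{1}{\frac{237}{175} + 8} = \frac{1}{\frac{1637}{175}} = \frac{175}{1637}$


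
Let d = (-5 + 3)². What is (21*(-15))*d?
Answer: -1260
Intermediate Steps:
d = 4 (d = (-2)² = 4)
(21*(-15))*d = (21*(-15))*4 = -315*4 = -1260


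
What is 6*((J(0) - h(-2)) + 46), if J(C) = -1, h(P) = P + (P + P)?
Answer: 306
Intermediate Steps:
h(P) = 3*P (h(P) = P + 2*P = 3*P)
6*((J(0) - h(-2)) + 46) = 6*((-1 - 3*(-2)) + 46) = 6*((-1 - 1*(-6)) + 46) = 6*((-1 + 6) + 46) = 6*(5 + 46) = 6*51 = 306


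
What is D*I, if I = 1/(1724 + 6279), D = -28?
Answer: -28/8003 ≈ -0.0034987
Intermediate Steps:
I = 1/8003 ≈ 0.00012495
D*I = -28*1/8003 = -28/8003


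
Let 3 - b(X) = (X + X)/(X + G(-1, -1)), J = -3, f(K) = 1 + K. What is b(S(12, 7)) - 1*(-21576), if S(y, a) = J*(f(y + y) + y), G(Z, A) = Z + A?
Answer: 2438205/113 ≈ 21577.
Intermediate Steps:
G(Z, A) = A + Z
S(y, a) = -3 - 9*y (S(y, a) = -3*((1 + (y + y)) + y) = -3*((1 + 2*y) + y) = -3*(1 + 3*y) = -3 - 9*y)
b(X) = 3 - 2*X/(-2 + X) (b(X) = 3 - (X + X)/(X + (-1 - 1)) = 3 - 2*X/(X - 2) = 3 - 2*X/(-2 + X))
b(S(12, 7)) - 1*(-21576) = (-6 + (-3 - 9*12))/(-2 + (-3 - 9*12)) - 1*(-21576) = (-6 + (-3 - 108))/(-2 + (-3 - 108)) + 21576 = (-6 - 111)/(-2 - 111) + 21576 = -117/(-113) + 21576 = -1/113*(-117) + 21576 = 117/113 + 21576 = 2438205/113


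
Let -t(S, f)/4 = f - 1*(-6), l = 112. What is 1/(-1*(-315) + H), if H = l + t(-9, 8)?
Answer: 1/371 ≈ 0.0026954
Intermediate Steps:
t(S, f) = -24 - 4*f (t(S, f) = -4*(f - 1*(-6)) = -4*(f + 6) = -4*(6 + f) = -24 - 4*f)
H = 56 (H = 112 + (-24 - 4*8) = 112 + (-24 - 32) = 112 - 56 = 56)
1/(-1*(-315) + H) = 1/(-1*(-315) + 56) = 1/(315 + 56) = 1/371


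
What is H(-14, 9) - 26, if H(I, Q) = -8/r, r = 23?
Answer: -606/23 ≈ -26.348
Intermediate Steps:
H(I, Q) = -8/23
H(-14, 9) - 26 = -8/23 - 26 = -606/23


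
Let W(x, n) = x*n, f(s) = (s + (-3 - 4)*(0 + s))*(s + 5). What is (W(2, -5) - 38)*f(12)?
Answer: 58752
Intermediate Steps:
f(s) = -6*s*(5 + s) (f(s) = (s - 7*s)*(5 + s) = (-6*s)*(5 + s) = -6*s*(5 + s))
W(x, n) = n*x
(W(2, -5) - 38)*f(12) = (-5*2 - 38)*(-6*12*(5 + 12)) = (-10 - 38)*(-6*12*17) = -48*(-1224) = 58752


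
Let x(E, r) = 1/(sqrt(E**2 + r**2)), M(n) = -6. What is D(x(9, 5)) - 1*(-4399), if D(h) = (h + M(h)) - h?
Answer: 4393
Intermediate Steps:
x(E, r) = 1/sqrt(E**2 + r**2)
D(h) = -6 (D(h) = (h - 6) - h = (-6 + h) - h = -6)
D(x(9, 5)) - 1*(-4399) = -6 - 1*(-4399) = -6 + 4399 = 4393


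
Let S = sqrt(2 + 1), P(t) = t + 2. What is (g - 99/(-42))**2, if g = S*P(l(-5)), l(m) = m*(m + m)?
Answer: 1591041/196 + 1716*sqrt(3)/7 ≈ 8542.2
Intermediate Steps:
l(m) = 2*m**2 (l(m) = m*(2*m) = 2*m**2)
P(t) = 2 + t
S = sqrt(3) ≈ 1.7320
g = 52*sqrt(3) (g = sqrt(3)*(2 + 2*(-5)**2) = sqrt(3)*(2 + 2*25) = sqrt(3)*(2 + 50) = sqrt(3)*52 = 52*sqrt(3) ≈ 90.067)
(g - 99/(-42))**2 = (52*sqrt(3) - 99/(-42))**2 = (52*sqrt(3) - 99*(-1/42))**2 = (52*sqrt(3) + 33/14)**2 = (33/14 + 52*sqrt(3))**2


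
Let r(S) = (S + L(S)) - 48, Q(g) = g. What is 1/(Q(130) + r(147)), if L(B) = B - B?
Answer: 1/229 ≈ 0.0043668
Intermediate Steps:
L(B) = 0
r(S) = -48 + S (r(S) = (S + 0) - 48 = S - 48 = -48 + S)
1/(Q(130) + r(147)) = 1/(130 + (-48 + 147)) = 1/(130 + 99) = 1/229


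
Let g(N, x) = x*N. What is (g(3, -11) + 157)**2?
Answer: 15376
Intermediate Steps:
g(N, x) = N*x
(g(3, -11) + 157)**2 = (3*(-11) + 157)**2 = (-33 + 157)**2 = 124**2 = 15376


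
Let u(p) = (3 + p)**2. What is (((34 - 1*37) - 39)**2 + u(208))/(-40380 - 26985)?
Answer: -9257/13473 ≈ -0.68708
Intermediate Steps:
(((34 - 1*37) - 39)**2 + u(208))/(-40380 - 26985) = (((34 - 1*37) - 39)**2 + (3 + 208)**2)/(-40380 - 26985) = (((34 - 37) - 39)**2 + 211**2)/(-67365) = ((-3 - 39)**2 + 44521)*(-1/67365) = ((-42)**2 + 44521)*(-1/67365) = (1764 + 44521)*(-1/67365) = 46285*(-1/67365) = -9257/13473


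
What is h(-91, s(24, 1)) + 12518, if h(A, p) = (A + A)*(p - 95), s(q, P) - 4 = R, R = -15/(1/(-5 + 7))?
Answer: 34540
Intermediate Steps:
R = -30 (R = -15/(1/2) = -15/½ = -15*2 = -30)
s(q, P) = -26 (s(q, P) = 4 - 30 = -26)
h(A, p) = 2*A*(-95 + p) (h(A, p) = (2*A)*(-95 + p) = 2*A*(-95 + p))
h(-91, s(24, 1)) + 12518 = 2*(-91)*(-95 - 26) + 12518 = 2*(-91)*(-121) + 12518 = 22022 + 12518 = 34540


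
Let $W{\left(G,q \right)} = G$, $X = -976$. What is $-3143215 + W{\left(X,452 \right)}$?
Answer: $-3144191$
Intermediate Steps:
$-3143215 + W{\left(X,452 \right)} = -3143215 - 976 = -3144191$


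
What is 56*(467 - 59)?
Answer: 22848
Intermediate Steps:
56*(467 - 59) = 56*408 = 22848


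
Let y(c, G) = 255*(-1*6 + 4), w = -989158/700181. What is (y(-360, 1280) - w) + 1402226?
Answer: 981455899754/700181 ≈ 1.4017e+6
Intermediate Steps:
w = -989158/700181 (w = -989158*1/700181 = -989158/700181 ≈ -1.4127)
y(c, G) = -510 (y(c, G) = 255*(-6 + 4) = 255*(-2) = -510)
(y(-360, 1280) - w) + 1402226 = (-510 - 1*(-989158/700181)) + 1402226 = (-510 + 989158/700181) + 1402226 = -356103152/700181 + 1402226 = 981455899754/700181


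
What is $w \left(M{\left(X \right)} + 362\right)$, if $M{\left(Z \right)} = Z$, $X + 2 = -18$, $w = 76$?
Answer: $25992$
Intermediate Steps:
$X = -20$ ($X = -2 - 18 = -20$)
$w \left(M{\left(X \right)} + 362\right) = 76 \left(-20 + 362\right) = 76 \cdot 342 = 25992$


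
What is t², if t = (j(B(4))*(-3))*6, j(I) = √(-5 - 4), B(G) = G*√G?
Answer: -2916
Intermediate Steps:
B(G) = G^(3/2)
j(I) = 3*I (j(I) = √(-9) = 3*I)
t = -54*I (t = ((3*I)*(-3))*6 = -9*I*6 = -54*I ≈ -54.0*I)
t² = (-54*I)² = -2916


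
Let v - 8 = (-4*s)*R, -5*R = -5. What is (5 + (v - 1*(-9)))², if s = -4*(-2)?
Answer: 100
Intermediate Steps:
R = 1 (R = -⅕*(-5) = 1)
s = 8
v = -24 (v = 8 - 4*8*1 = 8 - 32*1 = 8 - 32 = -24)
(5 + (v - 1*(-9)))² = (5 + (-24 - 1*(-9)))² = (5 + (-24 + 9))² = (5 - 15)² = (-10)² = 100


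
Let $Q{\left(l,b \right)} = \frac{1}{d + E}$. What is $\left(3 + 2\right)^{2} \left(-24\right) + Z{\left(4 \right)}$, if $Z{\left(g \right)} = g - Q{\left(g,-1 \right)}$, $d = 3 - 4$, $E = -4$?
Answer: $- \frac{2979}{5} \approx -595.8$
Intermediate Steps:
$d = -1$ ($d = 3 - 4 = -1$)
$Q{\left(l,b \right)} = - \frac{1}{5}$ ($Q{\left(l,b \right)} = \frac{1}{-1 - 4} = \frac{1}{-5} = - \frac{1}{5}$)
$Z{\left(g \right)} = \frac{1}{5} + g$ ($Z{\left(g \right)} = g - - \frac{1}{5} = g + \frac{1}{5} = \frac{1}{5} + g$)
$\left(3 + 2\right)^{2} \left(-24\right) + Z{\left(4 \right)} = \left(3 + 2\right)^{2} \left(-24\right) + \left(\frac{1}{5} + 4\right) = 5^{2} \left(-24\right) + \frac{21}{5} = 25 \left(-24\right) + \frac{21}{5} = -600 + \frac{21}{5} = - \frac{2979}{5}$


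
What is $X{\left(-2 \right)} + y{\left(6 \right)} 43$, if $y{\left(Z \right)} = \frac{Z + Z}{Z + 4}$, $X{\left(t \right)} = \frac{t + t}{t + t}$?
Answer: $\frac{263}{5} \approx 52.6$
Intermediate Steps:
$X{\left(t \right)} = 1$ ($X{\left(t \right)} = \frac{2 t}{2 t} = 2 t \frac{1}{2 t} = 1$)
$y{\left(Z \right)} = \frac{2 Z}{4 + Z}$
$X{\left(-2 \right)} + y{\left(6 \right)} 43 = 1 + 2 \cdot 6 \frac{1}{4 + 6} \cdot 43 = 1 + 2 \cdot 6 \cdot \frac{1}{10} \cdot 43 = 1 + \frac{6}{5} \cdot 43 = 1 + \frac{258}{5} = \frac{263}{5}$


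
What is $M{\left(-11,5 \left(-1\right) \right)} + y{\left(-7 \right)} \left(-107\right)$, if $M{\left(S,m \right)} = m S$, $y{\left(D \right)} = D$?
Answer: $804$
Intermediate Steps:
$M{\left(S,m \right)} = S m$
$M{\left(-11,5 \left(-1\right) \right)} + y{\left(-7 \right)} \left(-107\right) = - 11 \cdot 5 \left(-1\right) - -749 = \left(-11\right) \left(-5\right) + 749 = 55 + 749 = 804$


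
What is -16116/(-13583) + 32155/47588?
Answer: 70805269/38022812 ≈ 1.8622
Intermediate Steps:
-16116/(-13583) + 32155/47588 = -16116*(-1/13583) + 32155*(1/47588) = 948/799 + 32155/47588 = 70805269/38022812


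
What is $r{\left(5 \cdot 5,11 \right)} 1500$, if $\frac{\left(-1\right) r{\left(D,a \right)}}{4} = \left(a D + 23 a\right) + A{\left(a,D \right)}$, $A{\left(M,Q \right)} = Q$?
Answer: $-3318000$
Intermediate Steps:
$r{\left(D,a \right)} = - 92 a - 4 D - 4 D a$ ($r{\left(D,a \right)} = - 4 \left(\left(a D + 23 a\right) + D\right) = - 4 \left(\left(D a + 23 a\right) + D\right) = - 4 \left(\left(23 a + D a\right) + D\right) = - 4 \left(D + 23 a + D a\right) = - 92 a - 4 D - 4 D a$)
$r{\left(5 \cdot 5,11 \right)} 1500 = \left(\left(-92\right) 11 - 4 \cdot 5 \cdot 5 - 4 \cdot 5 \cdot 5 \cdot 11\right) 1500 = \left(-1012 - 100 - 100 \cdot 11\right) 1500 = \left(-1012 - 100 - 1100\right) 1500 = \left(-2212\right) 1500 = -3318000$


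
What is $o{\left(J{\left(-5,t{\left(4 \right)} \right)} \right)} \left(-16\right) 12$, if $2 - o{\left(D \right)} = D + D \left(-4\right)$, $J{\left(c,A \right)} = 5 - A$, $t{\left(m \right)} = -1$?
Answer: $-3840$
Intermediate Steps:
$o{\left(D \right)} = 2 + 3 D$ ($o{\left(D \right)} = 2 - \left(D + D \left(-4\right)\right) = 2 - \left(D - 4 D\right) = 2 - - 3 D = 2 + 3 D$)
$o{\left(J{\left(-5,t{\left(4 \right)} \right)} \right)} \left(-16\right) 12 = \left(2 + 3 \left(5 - -1\right)\right) \left(-16\right) 12 = \left(2 + 3 \left(5 + 1\right)\right) \left(-16\right) 12 = \left(2 + 3 \cdot 6\right) \left(-16\right) 12 = \left(2 + 18\right) \left(-16\right) 12 = 20 \left(-16\right) 12 = \left(-320\right) 12 = -3840$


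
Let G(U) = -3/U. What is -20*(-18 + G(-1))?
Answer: 300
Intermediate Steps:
-20*(-18 + G(-1)) = -20*(-18 - 3/(-1)) = -20*(-18 - 3*(-1)) = -20*(-18 + 3) = -20*(-15) = 300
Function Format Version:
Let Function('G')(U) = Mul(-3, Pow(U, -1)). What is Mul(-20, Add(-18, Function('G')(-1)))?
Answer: 300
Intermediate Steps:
Mul(-20, Add(-18, Function('G')(-1))) = Mul(-20, Add(-18, Mul(-3, Pow(-1, -1)))) = Mul(-20, Add(-18, Mul(-3, -1))) = Mul(-20, Add(-18, 3)) = Mul(-20, -15) = 300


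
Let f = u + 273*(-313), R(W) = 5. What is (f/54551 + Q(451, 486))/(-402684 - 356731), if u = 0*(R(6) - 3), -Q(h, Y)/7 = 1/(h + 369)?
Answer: 10064291/4852859297900 ≈ 2.0739e-6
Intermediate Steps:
Q(h, Y) = -7/(369 + h) (Q(h, Y) = -7/(h + 369) = -7/(369 + h))
u = 0 (u = 0*(5 - 3) = 0*2 = 0)
f = -85449 (f = 0 + 273*(-313) = 0 - 85449 = -85449)
(f/54551 + Q(451, 486))/(-402684 - 356731) = (-85449/54551 - 7/(369 + 451))/(-402684 - 356731) = (-85449*1/54551 - 7/820)/(-759415) = (-12207/7793 - 7*1/820)*(-1/759415) = (-12207/7793 - 7/820)*(-1/759415) = -10064291/6390260*(-1/759415) = 10064291/4852859297900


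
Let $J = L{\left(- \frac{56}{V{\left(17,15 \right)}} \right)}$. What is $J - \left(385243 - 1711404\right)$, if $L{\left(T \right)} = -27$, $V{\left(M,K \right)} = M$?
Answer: $1326134$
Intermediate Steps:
$J = -27$
$J - \left(385243 - 1711404\right) = -27 - \left(385243 - 1711404\right) = -27 - -1326161 = -27 + 1326161 = 1326134$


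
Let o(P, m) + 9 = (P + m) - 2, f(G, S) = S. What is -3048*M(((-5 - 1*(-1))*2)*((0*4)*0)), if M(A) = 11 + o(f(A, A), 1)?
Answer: -3048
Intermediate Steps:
o(P, m) = -11 + P + m (o(P, m) = -9 + ((P + m) - 2) = -9 + (-2 + P + m) = -11 + P + m)
M(A) = 1 + A (M(A) = 11 + (-11 + A + 1) = 11 + (-10 + A) = 1 + A)
-3048*M(((-5 - 1*(-1))*2)*((0*4)*0)) = -3048*(1 + ((-5 - 1*(-1))*2)*((0*4)*0)) = -3048*(1 + ((-5 + 1)*2)*(0*0)) = -3048*(1 - 4*2*0) = -3048*(1 - 8*0) = -3048*(1 + 0) = -3048*1 = -3048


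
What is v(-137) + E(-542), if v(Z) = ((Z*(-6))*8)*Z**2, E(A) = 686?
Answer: 123425630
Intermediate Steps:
v(Z) = -48*Z**3 (v(Z) = (-6*Z*8)*Z**2 = (-48*Z)*Z**2 = -48*Z**3)
v(-137) + E(-542) = -48*(-137)**3 + 686 = -48*(-2571353) + 686 = 123424944 + 686 = 123425630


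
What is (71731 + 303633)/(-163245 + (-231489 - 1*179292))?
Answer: -187682/287013 ≈ -0.65391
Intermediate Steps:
(71731 + 303633)/(-163245 + (-231489 - 1*179292)) = 375364/(-163245 + (-231489 - 179292)) = 375364/(-163245 - 410781) = 375364/(-574026) = 375364*(-1/574026) = -187682/287013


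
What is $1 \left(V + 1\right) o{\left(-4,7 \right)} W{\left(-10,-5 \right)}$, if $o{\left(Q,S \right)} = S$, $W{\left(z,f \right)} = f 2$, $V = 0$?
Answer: $-70$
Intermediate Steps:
$W{\left(z,f \right)} = 2 f$
$1 \left(V + 1\right) o{\left(-4,7 \right)} W{\left(-10,-5 \right)} = 1 \left(0 + 1\right) 7 \cdot 2 \left(-5\right) = 1 \cdot 1 \cdot 7 \left(-10\right) = 1 \cdot 7 \left(-10\right) = 7 \left(-10\right) = -70$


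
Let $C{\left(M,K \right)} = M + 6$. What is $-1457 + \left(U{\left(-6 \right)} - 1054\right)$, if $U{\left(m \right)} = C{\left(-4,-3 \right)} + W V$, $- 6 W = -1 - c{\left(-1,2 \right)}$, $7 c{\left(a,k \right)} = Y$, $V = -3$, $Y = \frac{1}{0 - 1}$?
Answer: $- \frac{17566}{7} \approx -2509.4$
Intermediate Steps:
$Y = -1$ ($Y = \frac{1}{-1} = -1$)
$C{\left(M,K \right)} = 6 + M$
$c{\left(a,k \right)} = - \frac{1}{7}$ ($c{\left(a,k \right)} = \frac{1}{7} \left(-1\right) = - \frac{1}{7}$)
$W = \frac{1}{7}$ ($W = - \frac{-1 - - \frac{1}{7}}{6} = - \frac{-1 + \frac{1}{7}}{6} = \left(- \frac{1}{6}\right) \left(- \frac{6}{7}\right) = \frac{1}{7} \approx 0.14286$)
$U{\left(m \right)} = \frac{11}{7}$ ($U{\left(m \right)} = \left(6 - 4\right) + \frac{1}{7} \left(-3\right) = 2 - \frac{3}{7} = \frac{11}{7}$)
$-1457 + \left(U{\left(-6 \right)} - 1054\right) = -1457 + \left(\frac{11}{7} - 1054\right) = -1457 - \frac{7367}{7} = - \frac{17566}{7}$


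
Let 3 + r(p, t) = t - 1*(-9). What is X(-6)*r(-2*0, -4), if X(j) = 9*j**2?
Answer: 648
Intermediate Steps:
r(p, t) = 6 + t (r(p, t) = -3 + (t - 1*(-9)) = -3 + (t + 9) = -3 + (9 + t) = 6 + t)
X(-6)*r(-2*0, -4) = (9*(-6)**2)*(6 - 4) = (9*36)*2 = 324*2 = 648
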